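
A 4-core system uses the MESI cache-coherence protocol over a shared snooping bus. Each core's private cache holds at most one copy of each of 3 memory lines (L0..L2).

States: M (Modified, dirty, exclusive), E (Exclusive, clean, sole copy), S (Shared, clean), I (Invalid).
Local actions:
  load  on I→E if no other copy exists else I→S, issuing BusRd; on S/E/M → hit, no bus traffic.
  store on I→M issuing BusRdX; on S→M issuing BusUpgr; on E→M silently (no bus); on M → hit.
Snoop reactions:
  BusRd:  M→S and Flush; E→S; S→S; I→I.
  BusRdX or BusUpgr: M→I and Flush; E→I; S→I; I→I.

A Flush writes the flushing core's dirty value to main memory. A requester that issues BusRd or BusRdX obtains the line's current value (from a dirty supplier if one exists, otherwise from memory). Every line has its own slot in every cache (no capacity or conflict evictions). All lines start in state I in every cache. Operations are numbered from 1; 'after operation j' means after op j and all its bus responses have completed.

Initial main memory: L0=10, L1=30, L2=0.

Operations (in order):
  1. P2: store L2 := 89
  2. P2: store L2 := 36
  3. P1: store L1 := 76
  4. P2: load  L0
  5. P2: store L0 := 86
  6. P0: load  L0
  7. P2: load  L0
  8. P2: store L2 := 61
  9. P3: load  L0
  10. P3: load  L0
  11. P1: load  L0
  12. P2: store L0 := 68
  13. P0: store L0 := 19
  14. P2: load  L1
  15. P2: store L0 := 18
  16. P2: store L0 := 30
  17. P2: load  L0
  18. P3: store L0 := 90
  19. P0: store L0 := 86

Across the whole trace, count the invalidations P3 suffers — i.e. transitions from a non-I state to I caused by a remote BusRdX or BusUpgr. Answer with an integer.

  op1 P2: store L2 := 89 → I/I/M/I on L2; bus BusRdX; mem=0
  op2 P2: store L2 := 36 → I/I/M/I on L2; bus (none); mem=0
  op3 P1: store L1 := 76 → I/M/I/I on L1; bus BusRdX; mem=30
  op4 P2: load  L0 → I/I/E/I on L0; bus BusRd; mem=10
  op5 P2: store L0 := 86 → I/I/M/I on L0; bus (none); mem=10
  op6 P0: load  L0 → S/I/S/I on L0; bus BusRd Flush; mem=86
  op7 P2: load  L0 → S/I/S/I on L0; bus (none); mem=86
  op8 P2: store L2 := 61 → I/I/M/I on L2; bus (none); mem=0
  op9 P3: load  L0 → S/I/S/S on L0; bus BusRd; mem=86
  op10 P3: load  L0 → S/I/S/S on L0; bus (none); mem=86
  op11 P1: load  L0 → S/S/S/S on L0; bus BusRd; mem=86
  op12 P2: store L0 := 68 → I/I/M/I on L0; bus BusUpgr; mem=86
  op13 P0: store L0 := 19 → M/I/I/I on L0; bus BusRdX Flush; mem=68
  op14 P2: load  L1 → I/S/S/I on L1; bus BusRd Flush; mem=76
  op15 P2: store L0 := 18 → I/I/M/I on L0; bus BusRdX Flush; mem=19
  op16 P2: store L0 := 30 → I/I/M/I on L0; bus (none); mem=19
  op17 P2: load  L0 → I/I/M/I on L0; bus (none); mem=19
  op18 P3: store L0 := 90 → I/I/I/M on L0; bus BusRdX Flush; mem=30
  op19 P0: store L0 := 86 → M/I/I/I on L0; bus BusRdX Flush; mem=90

invalidations = 2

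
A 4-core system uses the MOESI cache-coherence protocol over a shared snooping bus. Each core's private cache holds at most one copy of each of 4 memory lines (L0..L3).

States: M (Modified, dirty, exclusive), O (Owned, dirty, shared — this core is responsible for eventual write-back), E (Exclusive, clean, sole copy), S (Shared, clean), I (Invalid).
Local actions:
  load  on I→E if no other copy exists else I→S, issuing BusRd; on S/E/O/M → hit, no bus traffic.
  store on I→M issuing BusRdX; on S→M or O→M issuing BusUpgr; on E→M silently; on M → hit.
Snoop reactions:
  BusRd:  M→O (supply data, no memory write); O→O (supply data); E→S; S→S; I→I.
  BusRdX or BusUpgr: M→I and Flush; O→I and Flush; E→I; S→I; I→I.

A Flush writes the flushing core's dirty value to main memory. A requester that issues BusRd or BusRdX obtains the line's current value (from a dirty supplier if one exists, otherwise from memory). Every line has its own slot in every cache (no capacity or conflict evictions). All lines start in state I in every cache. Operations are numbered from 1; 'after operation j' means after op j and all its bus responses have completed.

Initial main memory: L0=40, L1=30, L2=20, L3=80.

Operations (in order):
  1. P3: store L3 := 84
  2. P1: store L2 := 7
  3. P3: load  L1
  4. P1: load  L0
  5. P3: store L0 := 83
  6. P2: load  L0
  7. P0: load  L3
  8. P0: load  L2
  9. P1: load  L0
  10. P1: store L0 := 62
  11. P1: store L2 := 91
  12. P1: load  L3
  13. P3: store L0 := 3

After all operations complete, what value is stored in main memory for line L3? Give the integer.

memory[L3] = 80

1. P3: store L3 := 84  bus=[BusRdX]  L3: P0=I P1=I P2=I P3=M  mem[L3]=80
2. P1: store L2 := 7  bus=[BusRdX]  L2: P0=I P1=M P2=I P3=I  mem[L2]=20
3. P3: load  L1  bus=[BusRd]  L1: P0=I P1=I P2=I P3=E  mem[L1]=30
4. P1: load  L0  bus=[BusRd]  L0: P0=I P1=E P2=I P3=I  mem[L0]=40
5. P3: store L0 := 83  bus=[BusRdX]  L0: P0=I P1=I P2=I P3=M  mem[L0]=40
6. P2: load  L0  bus=[BusRd]  L0: P0=I P1=I P2=S P3=O  mem[L0]=40
7. P0: load  L3  bus=[BusRd]  L3: P0=S P1=I P2=I P3=O  mem[L3]=80
8. P0: load  L2  bus=[BusRd]  L2: P0=S P1=O P2=I P3=I  mem[L2]=20
9. P1: load  L0  bus=[BusRd]  L0: P0=I P1=S P2=S P3=O  mem[L0]=40
10. P1: store L0 := 62  bus=[BusUpgr,Flush]  L0: P0=I P1=M P2=I P3=I  mem[L0]=83
11. P1: store L2 := 91  bus=[BusUpgr]  L2: P0=I P1=M P2=I P3=I  mem[L2]=20
12. P1: load  L3  bus=[BusRd]  L3: P0=S P1=S P2=I P3=O  mem[L3]=80
13. P3: store L0 := 3  bus=[BusRdX,Flush]  L0: P0=I P1=I P2=I P3=M  mem[L0]=62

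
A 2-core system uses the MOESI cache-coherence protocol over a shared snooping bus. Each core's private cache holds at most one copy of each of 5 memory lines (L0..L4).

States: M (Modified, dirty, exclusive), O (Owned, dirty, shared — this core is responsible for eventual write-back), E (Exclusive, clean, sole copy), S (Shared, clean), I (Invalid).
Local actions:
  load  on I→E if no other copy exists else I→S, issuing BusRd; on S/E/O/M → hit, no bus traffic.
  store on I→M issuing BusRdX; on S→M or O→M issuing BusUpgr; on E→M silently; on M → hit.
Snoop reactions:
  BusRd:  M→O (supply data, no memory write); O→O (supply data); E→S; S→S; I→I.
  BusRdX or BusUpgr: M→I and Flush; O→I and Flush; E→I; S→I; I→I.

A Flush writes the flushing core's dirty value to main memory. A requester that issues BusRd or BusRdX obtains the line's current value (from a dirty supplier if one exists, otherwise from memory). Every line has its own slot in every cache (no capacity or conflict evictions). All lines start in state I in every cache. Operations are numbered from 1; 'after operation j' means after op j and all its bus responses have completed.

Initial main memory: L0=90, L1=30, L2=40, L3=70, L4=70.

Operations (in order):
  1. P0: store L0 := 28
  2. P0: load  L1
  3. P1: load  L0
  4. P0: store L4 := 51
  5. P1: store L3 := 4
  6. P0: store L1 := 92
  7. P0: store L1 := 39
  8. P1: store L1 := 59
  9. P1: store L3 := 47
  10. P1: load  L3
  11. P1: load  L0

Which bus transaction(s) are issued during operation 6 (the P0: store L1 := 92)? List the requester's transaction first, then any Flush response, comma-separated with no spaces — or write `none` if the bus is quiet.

  op1 P0: store L0 := 28 → M/I on L0; bus BusRdX; mem=90
  op2 P0: load  L1 → E/I on L1; bus BusRd; mem=30
  op3 P1: load  L0 → O/S on L0; bus BusRd; mem=90
  op4 P0: store L4 := 51 → M/I on L4; bus BusRdX; mem=70
  op5 P1: store L3 := 4 → I/M on L3; bus BusRdX; mem=70
  op6 P0: store L1 := 92 → M/I on L1; bus (none); mem=30
  op7 P0: store L1 := 39 → M/I on L1; bus (none); mem=30
  op8 P1: store L1 := 59 → I/M on L1; bus BusRdX Flush; mem=39
  op9 P1: store L3 := 47 → I/M on L3; bus (none); mem=70
  op10 P1: load  L3 → I/M on L3; bus (none); mem=70
  op11 P1: load  L0 → O/S on L0; bus (none); mem=90

bus = none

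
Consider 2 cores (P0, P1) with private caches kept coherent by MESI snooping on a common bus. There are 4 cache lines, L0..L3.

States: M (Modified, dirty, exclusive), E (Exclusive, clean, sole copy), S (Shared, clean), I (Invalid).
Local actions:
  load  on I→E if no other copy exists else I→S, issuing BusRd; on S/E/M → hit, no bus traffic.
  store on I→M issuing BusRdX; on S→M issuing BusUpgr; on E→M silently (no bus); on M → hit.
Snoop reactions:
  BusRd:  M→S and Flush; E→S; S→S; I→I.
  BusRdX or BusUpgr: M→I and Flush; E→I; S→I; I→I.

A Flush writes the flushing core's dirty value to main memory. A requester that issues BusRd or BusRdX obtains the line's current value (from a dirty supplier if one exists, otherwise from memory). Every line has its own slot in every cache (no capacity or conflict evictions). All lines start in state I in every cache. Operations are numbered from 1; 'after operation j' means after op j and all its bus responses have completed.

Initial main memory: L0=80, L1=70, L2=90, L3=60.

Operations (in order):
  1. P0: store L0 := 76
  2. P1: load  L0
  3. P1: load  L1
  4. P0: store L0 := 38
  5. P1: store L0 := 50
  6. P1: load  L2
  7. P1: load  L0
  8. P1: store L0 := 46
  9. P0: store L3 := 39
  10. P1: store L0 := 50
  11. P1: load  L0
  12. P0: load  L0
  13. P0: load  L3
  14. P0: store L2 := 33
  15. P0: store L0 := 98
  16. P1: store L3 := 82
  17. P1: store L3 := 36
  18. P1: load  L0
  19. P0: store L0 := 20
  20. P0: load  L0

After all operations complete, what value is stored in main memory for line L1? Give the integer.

memory[L1] = 70

step 1: P0: store L0 := 76  ⟶  MI  (L0)  txn=BusRdX  M[L0]=80
step 2: P1: load  L0  ⟶  SS  (L0)  txn=BusRd+Flush  M[L0]=76
step 3: P1: load  L1  ⟶  IE  (L1)  txn=BusRd  M[L1]=70
step 4: P0: store L0 := 38  ⟶  MI  (L0)  txn=BusUpgr  M[L0]=76
step 5: P1: store L0 := 50  ⟶  IM  (L0)  txn=BusRdX+Flush  M[L0]=38
step 6: P1: load  L2  ⟶  IE  (L2)  txn=BusRd  M[L2]=90
step 7: P1: load  L0  ⟶  IM  (L0)  txn=∅  M[L0]=38
step 8: P1: store L0 := 46  ⟶  IM  (L0)  txn=∅  M[L0]=38
step 9: P0: store L3 := 39  ⟶  MI  (L3)  txn=BusRdX  M[L3]=60
step 10: P1: store L0 := 50  ⟶  IM  (L0)  txn=∅  M[L0]=38
step 11: P1: load  L0  ⟶  IM  (L0)  txn=∅  M[L0]=38
step 12: P0: load  L0  ⟶  SS  (L0)  txn=BusRd+Flush  M[L0]=50
step 13: P0: load  L3  ⟶  MI  (L3)  txn=∅  M[L3]=60
step 14: P0: store L2 := 33  ⟶  MI  (L2)  txn=BusRdX  M[L2]=90
step 15: P0: store L0 := 98  ⟶  MI  (L0)  txn=BusUpgr  M[L0]=50
step 16: P1: store L3 := 82  ⟶  IM  (L3)  txn=BusRdX+Flush  M[L3]=39
step 17: P1: store L3 := 36  ⟶  IM  (L3)  txn=∅  M[L3]=39
step 18: P1: load  L0  ⟶  SS  (L0)  txn=BusRd+Flush  M[L0]=98
step 19: P0: store L0 := 20  ⟶  MI  (L0)  txn=BusUpgr  M[L0]=98
step 20: P0: load  L0  ⟶  MI  (L0)  txn=∅  M[L0]=98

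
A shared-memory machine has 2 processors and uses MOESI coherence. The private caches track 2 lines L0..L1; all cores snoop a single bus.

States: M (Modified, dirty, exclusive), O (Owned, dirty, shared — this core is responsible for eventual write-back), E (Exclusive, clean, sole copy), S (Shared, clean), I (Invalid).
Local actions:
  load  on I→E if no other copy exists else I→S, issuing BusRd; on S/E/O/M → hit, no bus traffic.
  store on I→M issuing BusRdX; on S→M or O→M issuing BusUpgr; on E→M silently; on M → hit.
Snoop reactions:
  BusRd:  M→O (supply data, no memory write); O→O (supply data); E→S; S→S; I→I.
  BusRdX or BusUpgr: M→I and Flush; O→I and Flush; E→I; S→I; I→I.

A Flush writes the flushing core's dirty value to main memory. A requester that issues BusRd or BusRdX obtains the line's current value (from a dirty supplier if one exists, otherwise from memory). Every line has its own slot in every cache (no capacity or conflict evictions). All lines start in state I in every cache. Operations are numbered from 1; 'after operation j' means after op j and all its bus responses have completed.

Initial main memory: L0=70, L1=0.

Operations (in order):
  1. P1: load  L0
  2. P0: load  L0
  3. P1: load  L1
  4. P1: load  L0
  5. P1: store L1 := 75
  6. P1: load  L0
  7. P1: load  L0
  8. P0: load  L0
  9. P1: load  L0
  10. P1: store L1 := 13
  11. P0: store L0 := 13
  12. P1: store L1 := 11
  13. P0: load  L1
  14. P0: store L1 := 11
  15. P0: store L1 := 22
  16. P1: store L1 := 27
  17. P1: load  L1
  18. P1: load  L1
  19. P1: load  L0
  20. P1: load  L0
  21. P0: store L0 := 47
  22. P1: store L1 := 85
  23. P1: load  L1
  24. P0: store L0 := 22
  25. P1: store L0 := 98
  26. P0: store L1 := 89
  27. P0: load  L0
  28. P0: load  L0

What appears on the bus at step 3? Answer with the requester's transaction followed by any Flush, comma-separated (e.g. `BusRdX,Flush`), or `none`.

bus = BusRd

step 1: P1: load  L0  ⟶  IE  (L0)  txn=BusRd  M[L0]=70
step 2: P0: load  L0  ⟶  SS  (L0)  txn=BusRd  M[L0]=70
step 3: P1: load  L1  ⟶  IE  (L1)  txn=BusRd  M[L1]=0
step 4: P1: load  L0  ⟶  SS  (L0)  txn=∅  M[L0]=70
step 5: P1: store L1 := 75  ⟶  IM  (L1)  txn=∅  M[L1]=0
step 6: P1: load  L0  ⟶  SS  (L0)  txn=∅  M[L0]=70
step 7: P1: load  L0  ⟶  SS  (L0)  txn=∅  M[L0]=70
step 8: P0: load  L0  ⟶  SS  (L0)  txn=∅  M[L0]=70
step 9: P1: load  L0  ⟶  SS  (L0)  txn=∅  M[L0]=70
step 10: P1: store L1 := 13  ⟶  IM  (L1)  txn=∅  M[L1]=0
step 11: P0: store L0 := 13  ⟶  MI  (L0)  txn=BusUpgr  M[L0]=70
step 12: P1: store L1 := 11  ⟶  IM  (L1)  txn=∅  M[L1]=0
step 13: P0: load  L1  ⟶  SO  (L1)  txn=BusRd  M[L1]=0
step 14: P0: store L1 := 11  ⟶  MI  (L1)  txn=BusUpgr+Flush  M[L1]=11
step 15: P0: store L1 := 22  ⟶  MI  (L1)  txn=∅  M[L1]=11
step 16: P1: store L1 := 27  ⟶  IM  (L1)  txn=BusRdX+Flush  M[L1]=22
step 17: P1: load  L1  ⟶  IM  (L1)  txn=∅  M[L1]=22
step 18: P1: load  L1  ⟶  IM  (L1)  txn=∅  M[L1]=22
step 19: P1: load  L0  ⟶  OS  (L0)  txn=BusRd  M[L0]=70
step 20: P1: load  L0  ⟶  OS  (L0)  txn=∅  M[L0]=70
step 21: P0: store L0 := 47  ⟶  MI  (L0)  txn=BusUpgr  M[L0]=70
step 22: P1: store L1 := 85  ⟶  IM  (L1)  txn=∅  M[L1]=22
step 23: P1: load  L1  ⟶  IM  (L1)  txn=∅  M[L1]=22
step 24: P0: store L0 := 22  ⟶  MI  (L0)  txn=∅  M[L0]=70
step 25: P1: store L0 := 98  ⟶  IM  (L0)  txn=BusRdX+Flush  M[L0]=22
step 26: P0: store L1 := 89  ⟶  MI  (L1)  txn=BusRdX+Flush  M[L1]=85
step 27: P0: load  L0  ⟶  SO  (L0)  txn=BusRd  M[L0]=22
step 28: P0: load  L0  ⟶  SO  (L0)  txn=∅  M[L0]=22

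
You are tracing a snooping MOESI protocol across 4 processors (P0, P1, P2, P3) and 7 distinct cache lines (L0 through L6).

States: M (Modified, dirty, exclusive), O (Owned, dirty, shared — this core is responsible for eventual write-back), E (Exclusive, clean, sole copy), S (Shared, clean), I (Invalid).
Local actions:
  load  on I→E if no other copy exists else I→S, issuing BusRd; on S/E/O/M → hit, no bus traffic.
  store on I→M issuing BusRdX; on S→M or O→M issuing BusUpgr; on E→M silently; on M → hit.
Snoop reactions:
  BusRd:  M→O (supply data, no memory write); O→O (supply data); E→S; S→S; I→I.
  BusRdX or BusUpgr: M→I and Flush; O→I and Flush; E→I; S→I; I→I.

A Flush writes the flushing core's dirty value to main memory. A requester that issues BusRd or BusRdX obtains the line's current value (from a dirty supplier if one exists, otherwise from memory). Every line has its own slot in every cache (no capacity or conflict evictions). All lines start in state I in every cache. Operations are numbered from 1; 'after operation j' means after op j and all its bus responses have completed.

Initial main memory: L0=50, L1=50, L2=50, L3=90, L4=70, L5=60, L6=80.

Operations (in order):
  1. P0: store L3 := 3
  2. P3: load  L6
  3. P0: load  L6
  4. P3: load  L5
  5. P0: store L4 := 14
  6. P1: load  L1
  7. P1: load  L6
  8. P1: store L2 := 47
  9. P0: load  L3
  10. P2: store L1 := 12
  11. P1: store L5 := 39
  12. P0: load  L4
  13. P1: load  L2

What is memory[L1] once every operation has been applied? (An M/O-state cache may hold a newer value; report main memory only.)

step 1: P0: store L3 := 3  ⟶  MIII  (L3)  txn=BusRdX  M[L3]=90
step 2: P3: load  L6  ⟶  IIIE  (L6)  txn=BusRd  M[L6]=80
step 3: P0: load  L6  ⟶  SIIS  (L6)  txn=BusRd  M[L6]=80
step 4: P3: load  L5  ⟶  IIIE  (L5)  txn=BusRd  M[L5]=60
step 5: P0: store L4 := 14  ⟶  MIII  (L4)  txn=BusRdX  M[L4]=70
step 6: P1: load  L1  ⟶  IEII  (L1)  txn=BusRd  M[L1]=50
step 7: P1: load  L6  ⟶  SSIS  (L6)  txn=BusRd  M[L6]=80
step 8: P1: store L2 := 47  ⟶  IMII  (L2)  txn=BusRdX  M[L2]=50
step 9: P0: load  L3  ⟶  MIII  (L3)  txn=∅  M[L3]=90
step 10: P2: store L1 := 12  ⟶  IIMI  (L1)  txn=BusRdX  M[L1]=50
step 11: P1: store L5 := 39  ⟶  IMII  (L5)  txn=BusRdX  M[L5]=60
step 12: P0: load  L4  ⟶  MIII  (L4)  txn=∅  M[L4]=70
step 13: P1: load  L2  ⟶  IMII  (L2)  txn=∅  M[L2]=50

memory[L1] = 50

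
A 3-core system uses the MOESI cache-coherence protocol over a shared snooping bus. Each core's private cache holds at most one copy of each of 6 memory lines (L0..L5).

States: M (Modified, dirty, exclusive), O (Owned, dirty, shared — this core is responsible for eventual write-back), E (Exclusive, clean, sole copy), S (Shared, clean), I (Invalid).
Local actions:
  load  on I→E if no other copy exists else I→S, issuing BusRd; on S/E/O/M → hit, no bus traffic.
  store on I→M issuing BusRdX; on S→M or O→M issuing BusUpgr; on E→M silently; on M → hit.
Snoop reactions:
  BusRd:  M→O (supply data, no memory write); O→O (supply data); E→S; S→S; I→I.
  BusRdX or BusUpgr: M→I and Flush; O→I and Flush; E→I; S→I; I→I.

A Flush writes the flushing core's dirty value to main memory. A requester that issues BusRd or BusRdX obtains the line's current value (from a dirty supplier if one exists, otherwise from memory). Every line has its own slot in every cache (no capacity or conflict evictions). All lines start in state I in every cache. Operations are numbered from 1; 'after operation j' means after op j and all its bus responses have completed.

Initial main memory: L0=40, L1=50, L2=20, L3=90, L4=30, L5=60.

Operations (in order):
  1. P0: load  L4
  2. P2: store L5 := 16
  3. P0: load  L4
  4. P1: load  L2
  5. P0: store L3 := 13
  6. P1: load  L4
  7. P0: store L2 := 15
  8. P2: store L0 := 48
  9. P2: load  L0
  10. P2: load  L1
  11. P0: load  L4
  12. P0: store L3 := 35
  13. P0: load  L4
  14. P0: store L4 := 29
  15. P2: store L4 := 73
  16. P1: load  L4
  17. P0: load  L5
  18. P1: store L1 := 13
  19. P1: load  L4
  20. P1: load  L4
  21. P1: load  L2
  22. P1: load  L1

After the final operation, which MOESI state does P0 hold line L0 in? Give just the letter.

state = I

  op1 P0: load  L4 → E/I/I on L4; bus BusRd; mem=30
  op2 P2: store L5 := 16 → I/I/M on L5; bus BusRdX; mem=60
  op3 P0: load  L4 → E/I/I on L4; bus (none); mem=30
  op4 P1: load  L2 → I/E/I on L2; bus BusRd; mem=20
  op5 P0: store L3 := 13 → M/I/I on L3; bus BusRdX; mem=90
  op6 P1: load  L4 → S/S/I on L4; bus BusRd; mem=30
  op7 P0: store L2 := 15 → M/I/I on L2; bus BusRdX; mem=20
  op8 P2: store L0 := 48 → I/I/M on L0; bus BusRdX; mem=40
  op9 P2: load  L0 → I/I/M on L0; bus (none); mem=40
  op10 P2: load  L1 → I/I/E on L1; bus BusRd; mem=50
  op11 P0: load  L4 → S/S/I on L4; bus (none); mem=30
  op12 P0: store L3 := 35 → M/I/I on L3; bus (none); mem=90
  op13 P0: load  L4 → S/S/I on L4; bus (none); mem=30
  op14 P0: store L4 := 29 → M/I/I on L4; bus BusUpgr; mem=30
  op15 P2: store L4 := 73 → I/I/M on L4; bus BusRdX Flush; mem=29
  op16 P1: load  L4 → I/S/O on L4; bus BusRd; mem=29
  op17 P0: load  L5 → S/I/O on L5; bus BusRd; mem=60
  op18 P1: store L1 := 13 → I/M/I on L1; bus BusRdX; mem=50
  op19 P1: load  L4 → I/S/O on L4; bus (none); mem=29
  op20 P1: load  L4 → I/S/O on L4; bus (none); mem=29
  op21 P1: load  L2 → O/S/I on L2; bus BusRd; mem=20
  op22 P1: load  L1 → I/M/I on L1; bus (none); mem=50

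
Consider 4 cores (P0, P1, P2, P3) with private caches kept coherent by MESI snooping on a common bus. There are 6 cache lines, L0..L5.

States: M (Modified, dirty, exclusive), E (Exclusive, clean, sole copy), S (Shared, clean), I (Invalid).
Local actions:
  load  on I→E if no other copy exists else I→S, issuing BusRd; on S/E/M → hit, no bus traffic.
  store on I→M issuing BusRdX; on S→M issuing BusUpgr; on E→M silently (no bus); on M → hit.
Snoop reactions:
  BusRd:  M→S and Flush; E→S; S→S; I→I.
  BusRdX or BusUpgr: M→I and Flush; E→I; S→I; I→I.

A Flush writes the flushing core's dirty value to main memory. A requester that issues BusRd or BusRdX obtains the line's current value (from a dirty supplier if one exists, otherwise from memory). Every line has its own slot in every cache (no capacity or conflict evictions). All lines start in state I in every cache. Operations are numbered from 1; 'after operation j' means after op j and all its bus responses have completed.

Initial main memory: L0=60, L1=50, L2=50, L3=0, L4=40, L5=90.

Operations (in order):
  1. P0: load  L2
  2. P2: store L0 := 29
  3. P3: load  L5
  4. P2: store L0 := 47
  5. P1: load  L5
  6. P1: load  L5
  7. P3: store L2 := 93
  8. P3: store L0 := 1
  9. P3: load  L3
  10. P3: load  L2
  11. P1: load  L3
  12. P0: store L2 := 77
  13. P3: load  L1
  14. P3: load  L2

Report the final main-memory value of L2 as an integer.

1. P0: load  L2  bus=[BusRd]  L2: P0=E P1=I P2=I P3=I  mem[L2]=50
2. P2: store L0 := 29  bus=[BusRdX]  L0: P0=I P1=I P2=M P3=I  mem[L0]=60
3. P3: load  L5  bus=[BusRd]  L5: P0=I P1=I P2=I P3=E  mem[L5]=90
4. P2: store L0 := 47  bus=[-]  L0: P0=I P1=I P2=M P3=I  mem[L0]=60
5. P1: load  L5  bus=[BusRd]  L5: P0=I P1=S P2=I P3=S  mem[L5]=90
6. P1: load  L5  bus=[-]  L5: P0=I P1=S P2=I P3=S  mem[L5]=90
7. P3: store L2 := 93  bus=[BusRdX]  L2: P0=I P1=I P2=I P3=M  mem[L2]=50
8. P3: store L0 := 1  bus=[BusRdX,Flush]  L0: P0=I P1=I P2=I P3=M  mem[L0]=47
9. P3: load  L3  bus=[BusRd]  L3: P0=I P1=I P2=I P3=E  mem[L3]=0
10. P3: load  L2  bus=[-]  L2: P0=I P1=I P2=I P3=M  mem[L2]=50
11. P1: load  L3  bus=[BusRd]  L3: P0=I P1=S P2=I P3=S  mem[L3]=0
12. P0: store L2 := 77  bus=[BusRdX,Flush]  L2: P0=M P1=I P2=I P3=I  mem[L2]=93
13. P3: load  L1  bus=[BusRd]  L1: P0=I P1=I P2=I P3=E  mem[L1]=50
14. P3: load  L2  bus=[BusRd,Flush]  L2: P0=S P1=I P2=I P3=S  mem[L2]=77

memory[L2] = 77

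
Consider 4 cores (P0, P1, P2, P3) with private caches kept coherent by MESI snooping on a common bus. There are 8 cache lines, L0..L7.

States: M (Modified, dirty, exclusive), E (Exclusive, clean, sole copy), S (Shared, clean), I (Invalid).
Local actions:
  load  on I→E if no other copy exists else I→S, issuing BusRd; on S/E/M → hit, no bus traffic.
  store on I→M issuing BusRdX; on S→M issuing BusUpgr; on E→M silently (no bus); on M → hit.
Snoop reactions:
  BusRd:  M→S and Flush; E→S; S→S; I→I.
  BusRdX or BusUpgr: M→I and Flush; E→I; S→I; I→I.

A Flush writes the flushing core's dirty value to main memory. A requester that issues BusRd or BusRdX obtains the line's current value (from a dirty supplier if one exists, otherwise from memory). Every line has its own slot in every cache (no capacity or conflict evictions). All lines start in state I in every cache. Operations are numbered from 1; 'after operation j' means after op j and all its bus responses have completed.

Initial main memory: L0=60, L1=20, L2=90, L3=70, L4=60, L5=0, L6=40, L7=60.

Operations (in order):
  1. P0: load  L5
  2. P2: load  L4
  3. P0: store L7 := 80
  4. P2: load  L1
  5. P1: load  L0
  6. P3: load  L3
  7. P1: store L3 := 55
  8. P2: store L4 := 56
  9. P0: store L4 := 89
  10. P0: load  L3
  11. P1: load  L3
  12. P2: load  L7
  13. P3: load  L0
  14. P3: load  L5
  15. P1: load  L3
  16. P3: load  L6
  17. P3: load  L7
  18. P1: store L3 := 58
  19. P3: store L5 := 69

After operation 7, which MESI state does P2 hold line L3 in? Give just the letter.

state = I

1. P0: load  L5  bus=[BusRd]  L5: P0=E P1=I P2=I P3=I  mem[L5]=0
2. P2: load  L4  bus=[BusRd]  L4: P0=I P1=I P2=E P3=I  mem[L4]=60
3. P0: store L7 := 80  bus=[BusRdX]  L7: P0=M P1=I P2=I P3=I  mem[L7]=60
4. P2: load  L1  bus=[BusRd]  L1: P0=I P1=I P2=E P3=I  mem[L1]=20
5. P1: load  L0  bus=[BusRd]  L0: P0=I P1=E P2=I P3=I  mem[L0]=60
6. P3: load  L3  bus=[BusRd]  L3: P0=I P1=I P2=I P3=E  mem[L3]=70
7. P1: store L3 := 55  bus=[BusRdX]  L3: P0=I P1=M P2=I P3=I  mem[L3]=70
8. P2: store L4 := 56  bus=[-]  L4: P0=I P1=I P2=M P3=I  mem[L4]=60
9. P0: store L4 := 89  bus=[BusRdX,Flush]  L4: P0=M P1=I P2=I P3=I  mem[L4]=56
10. P0: load  L3  bus=[BusRd,Flush]  L3: P0=S P1=S P2=I P3=I  mem[L3]=55
11. P1: load  L3  bus=[-]  L3: P0=S P1=S P2=I P3=I  mem[L3]=55
12. P2: load  L7  bus=[BusRd,Flush]  L7: P0=S P1=I P2=S P3=I  mem[L7]=80
13. P3: load  L0  bus=[BusRd]  L0: P0=I P1=S P2=I P3=S  mem[L0]=60
14. P3: load  L5  bus=[BusRd]  L5: P0=S P1=I P2=I P3=S  mem[L5]=0
15. P1: load  L3  bus=[-]  L3: P0=S P1=S P2=I P3=I  mem[L3]=55
16. P3: load  L6  bus=[BusRd]  L6: P0=I P1=I P2=I P3=E  mem[L6]=40
17. P3: load  L7  bus=[BusRd]  L7: P0=S P1=I P2=S P3=S  mem[L7]=80
18. P1: store L3 := 58  bus=[BusUpgr]  L3: P0=I P1=M P2=I P3=I  mem[L3]=55
19. P3: store L5 := 69  bus=[BusUpgr]  L5: P0=I P1=I P2=I P3=M  mem[L5]=0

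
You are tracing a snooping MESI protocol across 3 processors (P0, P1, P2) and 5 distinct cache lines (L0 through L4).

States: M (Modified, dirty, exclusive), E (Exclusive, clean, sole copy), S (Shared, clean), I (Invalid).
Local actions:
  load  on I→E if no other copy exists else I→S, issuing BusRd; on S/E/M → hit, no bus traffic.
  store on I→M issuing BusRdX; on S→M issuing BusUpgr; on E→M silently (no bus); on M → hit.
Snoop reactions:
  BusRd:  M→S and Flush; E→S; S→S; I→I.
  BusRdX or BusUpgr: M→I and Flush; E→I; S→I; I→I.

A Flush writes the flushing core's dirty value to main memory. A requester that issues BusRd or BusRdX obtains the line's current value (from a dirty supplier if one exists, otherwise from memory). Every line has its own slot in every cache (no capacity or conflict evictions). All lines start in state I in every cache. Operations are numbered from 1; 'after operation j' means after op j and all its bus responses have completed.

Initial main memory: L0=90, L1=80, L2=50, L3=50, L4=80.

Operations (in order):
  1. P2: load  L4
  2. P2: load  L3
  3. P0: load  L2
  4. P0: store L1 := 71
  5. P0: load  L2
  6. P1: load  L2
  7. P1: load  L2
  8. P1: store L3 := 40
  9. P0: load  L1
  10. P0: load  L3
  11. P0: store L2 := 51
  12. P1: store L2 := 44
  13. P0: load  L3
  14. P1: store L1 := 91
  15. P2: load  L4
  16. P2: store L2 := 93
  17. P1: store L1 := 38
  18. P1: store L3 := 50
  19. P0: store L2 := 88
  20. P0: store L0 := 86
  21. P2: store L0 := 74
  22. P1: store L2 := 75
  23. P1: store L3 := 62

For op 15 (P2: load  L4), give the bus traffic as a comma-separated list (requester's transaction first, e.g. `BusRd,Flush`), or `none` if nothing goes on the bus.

[1] P2: load  L4 | P0:I, P1:I, P2:E(80) | bus: BusRd
[2] P2: load  L3 | P0:I, P1:I, P2:E(50) | bus: BusRd
[3] P0: load  L2 | P0:E(50), P1:I, P2:I | bus: BusRd
[4] P0: store L1 := 71 | P0:M(71), P1:I, P2:I | bus: BusRdX
[5] P0: load  L2 | P0:E(50), P1:I, P2:I | bus: none
[6] P1: load  L2 | P0:S(50), P1:S(50), P2:I | bus: BusRd
[7] P1: load  L2 | P0:S(50), P1:S(50), P2:I | bus: none
[8] P1: store L3 := 40 | P0:I, P1:M(40), P2:I | bus: BusRdX
[9] P0: load  L1 | P0:M(71), P1:I, P2:I | bus: none
[10] P0: load  L3 | P0:S(40), P1:S(40), P2:I | bus: BusRd,Flush
[11] P0: store L2 := 51 | P0:M(51), P1:I, P2:I | bus: BusUpgr
[12] P1: store L2 := 44 | P0:I, P1:M(44), P2:I | bus: BusRdX,Flush
[13] P0: load  L3 | P0:S(40), P1:S(40), P2:I | bus: none
[14] P1: store L1 := 91 | P0:I, P1:M(91), P2:I | bus: BusRdX,Flush
[15] P2: load  L4 | P0:I, P1:I, P2:E(80) | bus: none
[16] P2: store L2 := 93 | P0:I, P1:I, P2:M(93) | bus: BusRdX,Flush
[17] P1: store L1 := 38 | P0:I, P1:M(38), P2:I | bus: none
[18] P1: store L3 := 50 | P0:I, P1:M(50), P2:I | bus: BusUpgr
[19] P0: store L2 := 88 | P0:M(88), P1:I, P2:I | bus: BusRdX,Flush
[20] P0: store L0 := 86 | P0:M(86), P1:I, P2:I | bus: BusRdX
[21] P2: store L0 := 74 | P0:I, P1:I, P2:M(74) | bus: BusRdX,Flush
[22] P1: store L2 := 75 | P0:I, P1:M(75), P2:I | bus: BusRdX,Flush
[23] P1: store L3 := 62 | P0:I, P1:M(62), P2:I | bus: none

bus = none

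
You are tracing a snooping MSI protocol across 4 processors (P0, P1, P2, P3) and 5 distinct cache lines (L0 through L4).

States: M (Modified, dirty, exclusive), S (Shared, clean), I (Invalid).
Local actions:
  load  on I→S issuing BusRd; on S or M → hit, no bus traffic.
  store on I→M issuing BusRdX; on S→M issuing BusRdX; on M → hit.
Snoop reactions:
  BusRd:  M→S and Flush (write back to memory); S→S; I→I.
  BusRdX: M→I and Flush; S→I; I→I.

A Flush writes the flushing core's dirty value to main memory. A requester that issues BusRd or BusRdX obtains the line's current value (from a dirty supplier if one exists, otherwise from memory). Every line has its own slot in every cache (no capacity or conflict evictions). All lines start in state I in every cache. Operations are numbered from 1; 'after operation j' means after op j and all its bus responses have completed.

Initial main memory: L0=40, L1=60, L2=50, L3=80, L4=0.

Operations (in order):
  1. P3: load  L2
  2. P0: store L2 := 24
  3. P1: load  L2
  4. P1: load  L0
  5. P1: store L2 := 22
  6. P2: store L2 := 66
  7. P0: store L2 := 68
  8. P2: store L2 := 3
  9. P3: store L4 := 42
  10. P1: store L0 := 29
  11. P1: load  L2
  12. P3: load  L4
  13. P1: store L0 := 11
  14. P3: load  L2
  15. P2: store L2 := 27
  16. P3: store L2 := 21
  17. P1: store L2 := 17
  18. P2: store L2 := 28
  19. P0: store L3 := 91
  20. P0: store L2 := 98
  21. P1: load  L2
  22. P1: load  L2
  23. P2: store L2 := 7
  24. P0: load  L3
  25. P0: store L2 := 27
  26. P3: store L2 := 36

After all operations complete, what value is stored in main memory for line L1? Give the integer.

[1] P3: load  L2 | P0:I, P1:I, P2:I, P3:S(50) | bus: BusRd
[2] P0: store L2 := 24 | P0:M(24), P1:I, P2:I, P3:I | bus: BusRdX
[3] P1: load  L2 | P0:S(24), P1:S(24), P2:I, P3:I | bus: BusRd,Flush
[4] P1: load  L0 | P0:I, P1:S(40), P2:I, P3:I | bus: BusRd
[5] P1: store L2 := 22 | P0:I, P1:M(22), P2:I, P3:I | bus: BusRdX
[6] P2: store L2 := 66 | P0:I, P1:I, P2:M(66), P3:I | bus: BusRdX,Flush
[7] P0: store L2 := 68 | P0:M(68), P1:I, P2:I, P3:I | bus: BusRdX,Flush
[8] P2: store L2 := 3 | P0:I, P1:I, P2:M(3), P3:I | bus: BusRdX,Flush
[9] P3: store L4 := 42 | P0:I, P1:I, P2:I, P3:M(42) | bus: BusRdX
[10] P1: store L0 := 29 | P0:I, P1:M(29), P2:I, P3:I | bus: BusRdX
[11] P1: load  L2 | P0:I, P1:S(3), P2:S(3), P3:I | bus: BusRd,Flush
[12] P3: load  L4 | P0:I, P1:I, P2:I, P3:M(42) | bus: none
[13] P1: store L0 := 11 | P0:I, P1:M(11), P2:I, P3:I | bus: none
[14] P3: load  L2 | P0:I, P1:S(3), P2:S(3), P3:S(3) | bus: BusRd
[15] P2: store L2 := 27 | P0:I, P1:I, P2:M(27), P3:I | bus: BusRdX
[16] P3: store L2 := 21 | P0:I, P1:I, P2:I, P3:M(21) | bus: BusRdX,Flush
[17] P1: store L2 := 17 | P0:I, P1:M(17), P2:I, P3:I | bus: BusRdX,Flush
[18] P2: store L2 := 28 | P0:I, P1:I, P2:M(28), P3:I | bus: BusRdX,Flush
[19] P0: store L3 := 91 | P0:M(91), P1:I, P2:I, P3:I | bus: BusRdX
[20] P0: store L2 := 98 | P0:M(98), P1:I, P2:I, P3:I | bus: BusRdX,Flush
[21] P1: load  L2 | P0:S(98), P1:S(98), P2:I, P3:I | bus: BusRd,Flush
[22] P1: load  L2 | P0:S(98), P1:S(98), P2:I, P3:I | bus: none
[23] P2: store L2 := 7 | P0:I, P1:I, P2:M(7), P3:I | bus: BusRdX
[24] P0: load  L3 | P0:M(91), P1:I, P2:I, P3:I | bus: none
[25] P0: store L2 := 27 | P0:M(27), P1:I, P2:I, P3:I | bus: BusRdX,Flush
[26] P3: store L2 := 36 | P0:I, P1:I, P2:I, P3:M(36) | bus: BusRdX,Flush

memory[L1] = 60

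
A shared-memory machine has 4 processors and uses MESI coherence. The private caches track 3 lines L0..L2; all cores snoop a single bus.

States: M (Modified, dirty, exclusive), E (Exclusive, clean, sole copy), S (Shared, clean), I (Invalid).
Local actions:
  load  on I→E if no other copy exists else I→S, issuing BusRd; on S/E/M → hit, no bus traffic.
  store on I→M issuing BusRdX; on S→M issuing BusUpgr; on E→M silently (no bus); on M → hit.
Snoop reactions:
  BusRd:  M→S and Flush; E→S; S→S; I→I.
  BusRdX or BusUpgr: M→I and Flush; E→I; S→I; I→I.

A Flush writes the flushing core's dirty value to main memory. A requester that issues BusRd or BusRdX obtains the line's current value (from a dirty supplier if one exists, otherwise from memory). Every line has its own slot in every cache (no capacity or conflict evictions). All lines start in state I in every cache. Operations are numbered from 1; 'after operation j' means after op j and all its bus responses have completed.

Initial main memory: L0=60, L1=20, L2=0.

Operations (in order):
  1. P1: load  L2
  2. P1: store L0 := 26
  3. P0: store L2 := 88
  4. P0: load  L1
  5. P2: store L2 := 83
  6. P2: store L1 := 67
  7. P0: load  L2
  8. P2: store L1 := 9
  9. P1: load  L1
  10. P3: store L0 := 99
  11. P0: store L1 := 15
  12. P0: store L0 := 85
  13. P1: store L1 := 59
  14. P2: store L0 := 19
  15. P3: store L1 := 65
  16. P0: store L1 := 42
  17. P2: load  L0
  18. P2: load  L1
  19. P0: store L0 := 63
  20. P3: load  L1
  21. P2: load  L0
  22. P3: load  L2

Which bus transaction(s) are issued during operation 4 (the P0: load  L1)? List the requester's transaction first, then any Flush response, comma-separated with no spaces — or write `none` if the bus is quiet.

step 1: P1: load  L2  ⟶  IEII  (L2)  txn=BusRd  M[L2]=0
step 2: P1: store L0 := 26  ⟶  IMII  (L0)  txn=BusRdX  M[L0]=60
step 3: P0: store L2 := 88  ⟶  MIII  (L2)  txn=BusRdX  M[L2]=0
step 4: P0: load  L1  ⟶  EIII  (L1)  txn=BusRd  M[L1]=20
step 5: P2: store L2 := 83  ⟶  IIMI  (L2)  txn=BusRdX+Flush  M[L2]=88
step 6: P2: store L1 := 67  ⟶  IIMI  (L1)  txn=BusRdX  M[L1]=20
step 7: P0: load  L2  ⟶  SISI  (L2)  txn=BusRd+Flush  M[L2]=83
step 8: P2: store L1 := 9  ⟶  IIMI  (L1)  txn=∅  M[L1]=20
step 9: P1: load  L1  ⟶  ISSI  (L1)  txn=BusRd+Flush  M[L1]=9
step 10: P3: store L0 := 99  ⟶  IIIM  (L0)  txn=BusRdX+Flush  M[L0]=26
step 11: P0: store L1 := 15  ⟶  MIII  (L1)  txn=BusRdX  M[L1]=9
step 12: P0: store L0 := 85  ⟶  MIII  (L0)  txn=BusRdX+Flush  M[L0]=99
step 13: P1: store L1 := 59  ⟶  IMII  (L1)  txn=BusRdX+Flush  M[L1]=15
step 14: P2: store L0 := 19  ⟶  IIMI  (L0)  txn=BusRdX+Flush  M[L0]=85
step 15: P3: store L1 := 65  ⟶  IIIM  (L1)  txn=BusRdX+Flush  M[L1]=59
step 16: P0: store L1 := 42  ⟶  MIII  (L1)  txn=BusRdX+Flush  M[L1]=65
step 17: P2: load  L0  ⟶  IIMI  (L0)  txn=∅  M[L0]=85
step 18: P2: load  L1  ⟶  SISI  (L1)  txn=BusRd+Flush  M[L1]=42
step 19: P0: store L0 := 63  ⟶  MIII  (L0)  txn=BusRdX+Flush  M[L0]=19
step 20: P3: load  L1  ⟶  SISS  (L1)  txn=BusRd  M[L1]=42
step 21: P2: load  L0  ⟶  SISI  (L0)  txn=BusRd+Flush  M[L0]=63
step 22: P3: load  L2  ⟶  SISS  (L2)  txn=BusRd  M[L2]=83

bus = BusRd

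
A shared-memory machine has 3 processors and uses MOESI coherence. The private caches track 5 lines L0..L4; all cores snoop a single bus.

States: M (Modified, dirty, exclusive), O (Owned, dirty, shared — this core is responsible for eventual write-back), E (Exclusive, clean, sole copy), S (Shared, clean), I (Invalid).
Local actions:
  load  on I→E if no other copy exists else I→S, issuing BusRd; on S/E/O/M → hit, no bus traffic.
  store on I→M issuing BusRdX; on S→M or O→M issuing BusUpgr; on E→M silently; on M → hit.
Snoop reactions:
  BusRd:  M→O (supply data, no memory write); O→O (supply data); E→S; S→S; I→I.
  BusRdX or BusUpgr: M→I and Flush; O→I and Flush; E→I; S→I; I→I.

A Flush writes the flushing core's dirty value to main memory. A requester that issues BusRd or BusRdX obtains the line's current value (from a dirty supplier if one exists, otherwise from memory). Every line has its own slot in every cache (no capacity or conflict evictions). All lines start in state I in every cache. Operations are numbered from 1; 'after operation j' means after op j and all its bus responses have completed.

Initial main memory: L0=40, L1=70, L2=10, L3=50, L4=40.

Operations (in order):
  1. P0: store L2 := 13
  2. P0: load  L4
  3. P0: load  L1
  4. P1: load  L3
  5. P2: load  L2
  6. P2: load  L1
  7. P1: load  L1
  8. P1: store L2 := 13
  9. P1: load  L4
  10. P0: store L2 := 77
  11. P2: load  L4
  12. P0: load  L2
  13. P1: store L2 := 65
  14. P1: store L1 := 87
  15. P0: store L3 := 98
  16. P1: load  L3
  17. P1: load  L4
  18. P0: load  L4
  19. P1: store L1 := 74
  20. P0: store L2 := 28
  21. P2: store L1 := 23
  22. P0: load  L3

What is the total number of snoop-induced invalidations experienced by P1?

invalidations = 4

1. P0: store L2 := 13  bus=[BusRdX]  L2: P0=M P1=I P2=I  mem[L2]=10
2. P0: load  L4  bus=[BusRd]  L4: P0=E P1=I P2=I  mem[L4]=40
3. P0: load  L1  bus=[BusRd]  L1: P0=E P1=I P2=I  mem[L1]=70
4. P1: load  L3  bus=[BusRd]  L3: P0=I P1=E P2=I  mem[L3]=50
5. P2: load  L2  bus=[BusRd]  L2: P0=O P1=I P2=S  mem[L2]=10
6. P2: load  L1  bus=[BusRd]  L1: P0=S P1=I P2=S  mem[L1]=70
7. P1: load  L1  bus=[BusRd]  L1: P0=S P1=S P2=S  mem[L1]=70
8. P1: store L2 := 13  bus=[BusRdX,Flush]  L2: P0=I P1=M P2=I  mem[L2]=13
9. P1: load  L4  bus=[BusRd]  L4: P0=S P1=S P2=I  mem[L4]=40
10. P0: store L2 := 77  bus=[BusRdX,Flush]  L2: P0=M P1=I P2=I  mem[L2]=13
11. P2: load  L4  bus=[BusRd]  L4: P0=S P1=S P2=S  mem[L4]=40
12. P0: load  L2  bus=[-]  L2: P0=M P1=I P2=I  mem[L2]=13
13. P1: store L2 := 65  bus=[BusRdX,Flush]  L2: P0=I P1=M P2=I  mem[L2]=77
14. P1: store L1 := 87  bus=[BusUpgr]  L1: P0=I P1=M P2=I  mem[L1]=70
15. P0: store L3 := 98  bus=[BusRdX]  L3: P0=M P1=I P2=I  mem[L3]=50
16. P1: load  L3  bus=[BusRd]  L3: P0=O P1=S P2=I  mem[L3]=50
17. P1: load  L4  bus=[-]  L4: P0=S P1=S P2=S  mem[L4]=40
18. P0: load  L4  bus=[-]  L4: P0=S P1=S P2=S  mem[L4]=40
19. P1: store L1 := 74  bus=[-]  L1: P0=I P1=M P2=I  mem[L1]=70
20. P0: store L2 := 28  bus=[BusRdX,Flush]  L2: P0=M P1=I P2=I  mem[L2]=65
21. P2: store L1 := 23  bus=[BusRdX,Flush]  L1: P0=I P1=I P2=M  mem[L1]=74
22. P0: load  L3  bus=[-]  L3: P0=O P1=S P2=I  mem[L3]=50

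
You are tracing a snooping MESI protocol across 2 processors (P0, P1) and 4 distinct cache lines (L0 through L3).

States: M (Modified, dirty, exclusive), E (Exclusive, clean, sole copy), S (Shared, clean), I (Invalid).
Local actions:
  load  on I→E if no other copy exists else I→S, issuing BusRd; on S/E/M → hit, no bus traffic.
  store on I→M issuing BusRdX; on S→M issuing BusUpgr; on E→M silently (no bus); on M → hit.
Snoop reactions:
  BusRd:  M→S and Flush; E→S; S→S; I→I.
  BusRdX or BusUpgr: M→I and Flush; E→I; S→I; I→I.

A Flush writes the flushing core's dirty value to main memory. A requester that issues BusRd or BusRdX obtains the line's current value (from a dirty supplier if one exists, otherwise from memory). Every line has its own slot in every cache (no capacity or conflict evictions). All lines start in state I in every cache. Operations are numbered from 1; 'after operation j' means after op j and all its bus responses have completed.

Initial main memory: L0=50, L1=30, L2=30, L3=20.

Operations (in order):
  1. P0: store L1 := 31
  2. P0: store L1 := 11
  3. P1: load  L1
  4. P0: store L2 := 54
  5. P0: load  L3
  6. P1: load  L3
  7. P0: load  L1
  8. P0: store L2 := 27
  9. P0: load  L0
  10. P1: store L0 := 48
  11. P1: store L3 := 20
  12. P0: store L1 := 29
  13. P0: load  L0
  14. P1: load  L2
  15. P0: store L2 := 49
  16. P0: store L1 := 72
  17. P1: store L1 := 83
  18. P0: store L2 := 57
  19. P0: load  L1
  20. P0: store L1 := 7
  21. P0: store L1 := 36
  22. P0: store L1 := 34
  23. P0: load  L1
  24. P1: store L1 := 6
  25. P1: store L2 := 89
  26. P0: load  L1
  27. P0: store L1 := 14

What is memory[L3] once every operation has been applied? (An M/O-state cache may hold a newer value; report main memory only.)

1. P0: store L1 := 31  bus=[BusRdX]  L1: P0=M P1=I  mem[L1]=30
2. P0: store L1 := 11  bus=[-]  L1: P0=M P1=I  mem[L1]=30
3. P1: load  L1  bus=[BusRd,Flush]  L1: P0=S P1=S  mem[L1]=11
4. P0: store L2 := 54  bus=[BusRdX]  L2: P0=M P1=I  mem[L2]=30
5. P0: load  L3  bus=[BusRd]  L3: P0=E P1=I  mem[L3]=20
6. P1: load  L3  bus=[BusRd]  L3: P0=S P1=S  mem[L3]=20
7. P0: load  L1  bus=[-]  L1: P0=S P1=S  mem[L1]=11
8. P0: store L2 := 27  bus=[-]  L2: P0=M P1=I  mem[L2]=30
9. P0: load  L0  bus=[BusRd]  L0: P0=E P1=I  mem[L0]=50
10. P1: store L0 := 48  bus=[BusRdX]  L0: P0=I P1=M  mem[L0]=50
11. P1: store L3 := 20  bus=[BusUpgr]  L3: P0=I P1=M  mem[L3]=20
12. P0: store L1 := 29  bus=[BusUpgr]  L1: P0=M P1=I  mem[L1]=11
13. P0: load  L0  bus=[BusRd,Flush]  L0: P0=S P1=S  mem[L0]=48
14. P1: load  L2  bus=[BusRd,Flush]  L2: P0=S P1=S  mem[L2]=27
15. P0: store L2 := 49  bus=[BusUpgr]  L2: P0=M P1=I  mem[L2]=27
16. P0: store L1 := 72  bus=[-]  L1: P0=M P1=I  mem[L1]=11
17. P1: store L1 := 83  bus=[BusRdX,Flush]  L1: P0=I P1=M  mem[L1]=72
18. P0: store L2 := 57  bus=[-]  L2: P0=M P1=I  mem[L2]=27
19. P0: load  L1  bus=[BusRd,Flush]  L1: P0=S P1=S  mem[L1]=83
20. P0: store L1 := 7  bus=[BusUpgr]  L1: P0=M P1=I  mem[L1]=83
21. P0: store L1 := 36  bus=[-]  L1: P0=M P1=I  mem[L1]=83
22. P0: store L1 := 34  bus=[-]  L1: P0=M P1=I  mem[L1]=83
23. P0: load  L1  bus=[-]  L1: P0=M P1=I  mem[L1]=83
24. P1: store L1 := 6  bus=[BusRdX,Flush]  L1: P0=I P1=M  mem[L1]=34
25. P1: store L2 := 89  bus=[BusRdX,Flush]  L2: P0=I P1=M  mem[L2]=57
26. P0: load  L1  bus=[BusRd,Flush]  L1: P0=S P1=S  mem[L1]=6
27. P0: store L1 := 14  bus=[BusUpgr]  L1: P0=M P1=I  mem[L1]=6

memory[L3] = 20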